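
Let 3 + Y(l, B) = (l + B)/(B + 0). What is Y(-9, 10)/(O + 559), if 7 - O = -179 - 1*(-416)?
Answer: -29/3290 ≈ -0.0088146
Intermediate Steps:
Y(l, B) = -3 + (B + l)/B (Y(l, B) = -3 + (l + B)/(B + 0) = -3 + (B + l)/B)
O = -230 (O = 7 - (-179 - 1*(-416)) = 7 - (-179 + 416) = 7 - 1*237 = 7 - 237 = -230)
Y(-9, 10)/(O + 559) = (-2 - 9/10)/(-230 + 559) = (-2 - 9*⅒)/329 = (-2 - 9/10)*(1/329) = -29/10*1/329 = -29/3290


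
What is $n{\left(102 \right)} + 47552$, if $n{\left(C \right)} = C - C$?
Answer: $47552$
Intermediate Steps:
$n{\left(C \right)} = 0$
$n{\left(102 \right)} + 47552 = 0 + 47552 = 47552$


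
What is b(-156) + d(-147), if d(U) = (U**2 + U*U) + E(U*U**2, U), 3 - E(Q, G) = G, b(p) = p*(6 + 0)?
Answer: 42432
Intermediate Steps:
b(p) = 6*p (b(p) = p*6 = 6*p)
E(Q, G) = 3 - G
d(U) = 3 - U + 2*U**2 (d(U) = (U**2 + U*U) + (3 - U) = (U**2 + U**2) + (3 - U) = 2*U**2 + (3 - U) = 3 - U + 2*U**2)
b(-156) + d(-147) = 6*(-156) + (3 - 1*(-147) + 2*(-147)**2) = -936 + (3 + 147 + 2*21609) = -936 + (3 + 147 + 43218) = -936 + 43368 = 42432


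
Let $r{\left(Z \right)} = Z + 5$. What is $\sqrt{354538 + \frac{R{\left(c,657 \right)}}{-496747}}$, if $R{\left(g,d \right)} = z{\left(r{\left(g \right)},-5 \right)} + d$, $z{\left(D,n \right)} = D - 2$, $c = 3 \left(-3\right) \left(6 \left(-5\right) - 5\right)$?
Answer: $\frac{\sqrt{87484939125978517}}{496747} \approx 595.43$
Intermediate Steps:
$c = 315$ ($c = - 9 \left(-30 - 5\right) = \left(-9\right) \left(-35\right) = 315$)
$r{\left(Z \right)} = 5 + Z$
$z{\left(D,n \right)} = -2 + D$
$R{\left(g,d \right)} = 3 + d + g$ ($R{\left(g,d \right)} = \left(-2 + \left(5 + g\right)\right) + d = \left(3 + g\right) + d = 3 + d + g$)
$\sqrt{354538 + \frac{R{\left(c,657 \right)}}{-496747}} = \sqrt{354538 + \frac{3 + 657 + 315}{-496747}} = \sqrt{354538 + 975 \left(- \frac{1}{496747}\right)} = \sqrt{354538 - \frac{975}{496747}} = \sqrt{\frac{176115686911}{496747}} = \frac{\sqrt{87484939125978517}}{496747}$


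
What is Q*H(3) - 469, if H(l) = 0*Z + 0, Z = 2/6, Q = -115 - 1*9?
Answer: -469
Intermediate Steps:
Q = -124 (Q = -115 - 9 = -124)
Z = ⅓ (Z = 2*(⅙) = ⅓ ≈ 0.33333)
H(l) = 0 (H(l) = 0*(⅓) + 0 = 0 + 0 = 0)
Q*H(3) - 469 = -124*0 - 469 = 0 - 469 = -469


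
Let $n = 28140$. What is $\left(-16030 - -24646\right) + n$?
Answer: $36756$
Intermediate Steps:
$\left(-16030 - -24646\right) + n = \left(-16030 - -24646\right) + 28140 = \left(-16030 + 24646\right) + 28140 = 8616 + 28140 = 36756$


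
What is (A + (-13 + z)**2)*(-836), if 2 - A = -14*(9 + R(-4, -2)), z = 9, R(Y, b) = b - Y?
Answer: -143792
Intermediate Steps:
A = 156 (A = 2 - (-14)*(9 + (-2 - 1*(-4))) = 2 - (-14)*(9 + (-2 + 4)) = 2 - (-14)*(9 + 2) = 2 - (-14)*11 = 2 - 1*(-154) = 2 + 154 = 156)
(A + (-13 + z)**2)*(-836) = (156 + (-13 + 9)**2)*(-836) = (156 + (-4)**2)*(-836) = (156 + 16)*(-836) = 172*(-836) = -143792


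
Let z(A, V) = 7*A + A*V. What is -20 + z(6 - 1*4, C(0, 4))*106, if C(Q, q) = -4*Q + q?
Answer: 2312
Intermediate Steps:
C(Q, q) = q - 4*Q
-20 + z(6 - 1*4, C(0, 4))*106 = -20 + ((6 - 1*4)*(7 + (4 - 4*0)))*106 = -20 + ((6 - 4)*(7 + (4 + 0)))*106 = -20 + (2*(7 + 4))*106 = -20 + (2*11)*106 = -20 + 22*106 = -20 + 2332 = 2312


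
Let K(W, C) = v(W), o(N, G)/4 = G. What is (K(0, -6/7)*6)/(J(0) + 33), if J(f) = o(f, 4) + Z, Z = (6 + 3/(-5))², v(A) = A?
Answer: 0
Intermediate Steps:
o(N, G) = 4*G
Z = 729/25 (Z = (6 + 3*(-⅕))² = (6 - ⅗)² = (27/5)² = 729/25 ≈ 29.160)
K(W, C) = W
J(f) = 1129/25 (J(f) = 4*4 + 729/25 = 16 + 729/25 = 1129/25)
(K(0, -6/7)*6)/(J(0) + 33) = (0*6)/(1129/25 + 33) = 0/(1954/25) = 0*(25/1954) = 0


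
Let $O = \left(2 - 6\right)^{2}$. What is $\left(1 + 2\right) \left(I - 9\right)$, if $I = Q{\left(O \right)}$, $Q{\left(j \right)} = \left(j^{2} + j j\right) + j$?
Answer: $1557$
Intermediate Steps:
$O = 16$ ($O = \left(2 - 6\right)^{2} = \left(-4\right)^{2} = 16$)
$Q{\left(j \right)} = j + 2 j^{2}$ ($Q{\left(j \right)} = \left(j^{2} + j^{2}\right) + j = 2 j^{2} + j = j + 2 j^{2}$)
$I = 528$ ($I = 16 \left(1 + 2 \cdot 16\right) = 16 \left(1 + 32\right) = 16 \cdot 33 = 528$)
$\left(1 + 2\right) \left(I - 9\right) = \left(1 + 2\right) \left(528 - 9\right) = 3 \cdot 519 = 1557$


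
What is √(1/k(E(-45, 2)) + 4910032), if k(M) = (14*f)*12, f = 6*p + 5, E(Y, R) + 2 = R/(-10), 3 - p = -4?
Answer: √76531215416502/3948 ≈ 2215.9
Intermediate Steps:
p = 7 (p = 3 - 1*(-4) = 3 + 4 = 7)
E(Y, R) = -2 - R/10 (E(Y, R) = -2 + R/(-10) = -2 + R*(-⅒) = -2 - R/10)
f = 47 (f = 6*7 + 5 = 42 + 5 = 47)
k(M) = 7896 (k(M) = (14*47)*12 = 658*12 = 7896)
√(1/k(E(-45, 2)) + 4910032) = √(1/7896 + 4910032) = √(38769612673/7896) = √76531215416502/3948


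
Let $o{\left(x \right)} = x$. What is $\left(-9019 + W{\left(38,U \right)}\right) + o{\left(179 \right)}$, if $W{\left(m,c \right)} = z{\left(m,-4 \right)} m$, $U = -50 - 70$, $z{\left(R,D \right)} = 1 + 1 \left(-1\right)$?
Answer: $-8840$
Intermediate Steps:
$z{\left(R,D \right)} = 0$ ($z{\left(R,D \right)} = 1 - 1 = 0$)
$U = -120$
$W{\left(m,c \right)} = 0$ ($W{\left(m,c \right)} = 0 m = 0$)
$\left(-9019 + W{\left(38,U \right)}\right) + o{\left(179 \right)} = \left(-9019 + 0\right) + 179 = -9019 + 179 = -8840$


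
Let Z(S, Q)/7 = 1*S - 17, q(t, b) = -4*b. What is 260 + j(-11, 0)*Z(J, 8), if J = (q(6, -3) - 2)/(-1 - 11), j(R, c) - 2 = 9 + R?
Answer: 260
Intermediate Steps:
j(R, c) = 11 + R (j(R, c) = 2 + (9 + R) = 11 + R)
J = -⅚ (J = (-4*(-3) - 2)/(-1 - 11) = (12 - 2)/(-12) = 10*(-1/12) = -⅚ ≈ -0.83333)
Z(S, Q) = -119 + 7*S (Z(S, Q) = 7*(1*S - 17) = 7*(S - 17) = 7*(-17 + S) = -119 + 7*S)
260 + j(-11, 0)*Z(J, 8) = 260 + (11 - 11)*(-119 + 7*(-⅚)) = 260 + 0*(-119 - 35/6) = 260 + 0*(-749/6) = 260 + 0 = 260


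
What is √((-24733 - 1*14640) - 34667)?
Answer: 2*I*√18510 ≈ 272.1*I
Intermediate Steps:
√((-24733 - 1*14640) - 34667) = √((-24733 - 14640) - 34667) = √(-39373 - 34667) = √(-74040) = 2*I*√18510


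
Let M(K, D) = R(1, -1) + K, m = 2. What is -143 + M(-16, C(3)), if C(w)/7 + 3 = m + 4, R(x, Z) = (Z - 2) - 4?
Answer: -166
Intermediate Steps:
R(x, Z) = -6 + Z (R(x, Z) = (-2 + Z) - 4 = -6 + Z)
C(w) = 21 (C(w) = -21 + 7*(2 + 4) = -21 + 7*6 = -21 + 42 = 21)
M(K, D) = -7 + K (M(K, D) = (-6 - 1) + K = -7 + K)
-143 + M(-16, C(3)) = -143 + (-7 - 16) = -143 - 23 = -166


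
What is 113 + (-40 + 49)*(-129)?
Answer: -1048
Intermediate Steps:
113 + (-40 + 49)*(-129) = 113 + 9*(-129) = 113 - 1161 = -1048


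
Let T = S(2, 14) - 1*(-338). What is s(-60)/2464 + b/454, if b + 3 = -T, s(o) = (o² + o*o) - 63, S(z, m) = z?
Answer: 1197523/559328 ≈ 2.1410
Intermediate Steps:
s(o) = -63 + 2*o² (s(o) = (o² + o²) - 63 = 2*o² - 63 = -63 + 2*o²)
T = 340 (T = 2 - 1*(-338) = 2 + 338 = 340)
b = -343 (b = -3 - 1*340 = -3 - 340 = -343)
s(-60)/2464 + b/454 = (-63 + 2*(-60)²)/2464 - 343/454 = (-63 + 2*3600)*(1/2464) - 343*1/454 = (-63 + 7200)*(1/2464) - 343/454 = 7137*(1/2464) - 343/454 = 7137/2464 - 343/454 = 1197523/559328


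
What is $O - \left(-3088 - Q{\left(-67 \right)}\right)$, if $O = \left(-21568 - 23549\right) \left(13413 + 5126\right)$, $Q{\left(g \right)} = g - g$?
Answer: $-836420975$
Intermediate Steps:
$Q{\left(g \right)} = 0$
$O = -836424063$ ($O = \left(-45117\right) 18539 = -836424063$)
$O - \left(-3088 - Q{\left(-67 \right)}\right) = -836424063 + \left(\left(6580 + 0\right) - 3492\right) = -836424063 + \left(6580 - 3492\right) = -836424063 + 3088 = -836420975$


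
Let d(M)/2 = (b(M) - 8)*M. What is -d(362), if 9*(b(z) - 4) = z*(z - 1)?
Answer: -94587704/9 ≈ -1.0510e+7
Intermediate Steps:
b(z) = 4 + z*(-1 + z)/9 (b(z) = 4 + (z*(z - 1))/9 = 4 + (z*(-1 + z))/9 = 4 + z*(-1 + z)/9)
d(M) = 2*M*(-4 - M/9 + M²/9) (d(M) = 2*(((4 - M/9 + M²/9) - 8)*M) = 2*((-4 - M/9 + M²/9)*M) = 2*(M*(-4 - M/9 + M²/9)) = 2*M*(-4 - M/9 + M²/9))
-d(362) = -2*362*(-36 + 362² - 1*362)/9 = -2*362*(-36 + 131044 - 362)/9 = -2*362*130646/9 = -1*94587704/9 = -94587704/9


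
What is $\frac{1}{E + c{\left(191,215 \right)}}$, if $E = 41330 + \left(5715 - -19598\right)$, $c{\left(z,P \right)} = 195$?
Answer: $\frac{1}{66838} \approx 1.4962 \cdot 10^{-5}$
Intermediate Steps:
$E = 66643$ ($E = 41330 + \left(5715 + 19598\right) = 41330 + 25313 = 66643$)
$\frac{1}{E + c{\left(191,215 \right)}} = \frac{1}{66643 + 195} = \frac{1}{66838}$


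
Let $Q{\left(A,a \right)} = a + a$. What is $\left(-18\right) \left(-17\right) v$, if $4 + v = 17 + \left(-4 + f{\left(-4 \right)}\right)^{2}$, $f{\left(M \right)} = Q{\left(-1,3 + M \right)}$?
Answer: $14994$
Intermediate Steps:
$Q{\left(A,a \right)} = 2 a$
$f{\left(M \right)} = 6 + 2 M$ ($f{\left(M \right)} = 2 \left(3 + M\right) = 6 + 2 M$)
$v = 49$ ($v = -4 + \left(17 + \left(-4 + \left(6 + 2 \left(-4\right)\right)\right)^{2}\right) = -4 + \left(17 + \left(-4 + \left(6 - 8\right)\right)^{2}\right) = -4 + \left(17 + \left(-4 - 2\right)^{2}\right) = -4 + \left(17 + \left(-6\right)^{2}\right) = -4 + \left(17 + 36\right) = -4 + 53 = 49$)
$\left(-18\right) \left(-17\right) v = \left(-18\right) \left(-17\right) 49 = 306 \cdot 49 = 14994$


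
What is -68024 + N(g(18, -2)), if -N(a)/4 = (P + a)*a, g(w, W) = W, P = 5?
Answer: -68000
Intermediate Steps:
N(a) = -4*a*(5 + a) (N(a) = -4*(5 + a)*a = -4*a*(5 + a))
-68024 + N(g(18, -2)) = -68024 - 4*(-2)*(5 - 2) = -68024 - 4*(-2)*3 = -68024 + 24 = -68000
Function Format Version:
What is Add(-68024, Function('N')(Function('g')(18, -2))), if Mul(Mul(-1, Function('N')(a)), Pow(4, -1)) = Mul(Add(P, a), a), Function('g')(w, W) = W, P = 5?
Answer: -68000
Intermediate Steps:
Function('N')(a) = Mul(-4, a, Add(5, a)) (Function('N')(a) = Mul(-4, Mul(Add(5, a), a)) = Mul(-4, Mul(a, Add(5, a))) = Mul(-4, a, Add(5, a)))
Add(-68024, Function('N')(Function('g')(18, -2))) = Add(-68024, Mul(-4, -2, Add(5, -2))) = Add(-68024, Mul(-4, -2, 3)) = Add(-68024, 24) = -68000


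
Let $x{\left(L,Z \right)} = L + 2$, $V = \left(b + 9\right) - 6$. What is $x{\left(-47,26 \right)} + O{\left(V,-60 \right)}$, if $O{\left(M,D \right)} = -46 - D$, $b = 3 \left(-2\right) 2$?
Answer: $-31$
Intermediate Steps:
$b = -12$ ($b = \left(-6\right) 2 = -12$)
$V = -9$ ($V = \left(-12 + 9\right) - 6 = -3 - 6 = -9$)
$x{\left(L,Z \right)} = 2 + L$
$x{\left(-47,26 \right)} + O{\left(V,-60 \right)} = \left(2 - 47\right) - -14 = -45 + \left(-46 + 60\right) = -45 + 14 = -31$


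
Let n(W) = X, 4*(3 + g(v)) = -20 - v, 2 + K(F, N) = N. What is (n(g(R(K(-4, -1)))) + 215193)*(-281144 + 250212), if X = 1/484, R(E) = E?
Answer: -73219849339/11 ≈ -6.6564e+9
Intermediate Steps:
K(F, N) = -2 + N
g(v) = -8 - v/4 (g(v) = -3 + (-20 - v)/4 = -3 + (-5 - v/4) = -8 - v/4)
X = 1/484 ≈ 0.0020661
n(W) = 1/484
(n(g(R(K(-4, -1)))) + 215193)*(-281144 + 250212) = (1/484 + 215193)*(-281144 + 250212) = (104153413/484)*(-30932) = -73219849339/11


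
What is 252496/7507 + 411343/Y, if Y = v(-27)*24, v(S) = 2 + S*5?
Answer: -2281984669/23962344 ≈ -95.232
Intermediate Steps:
v(S) = 2 + 5*S
Y = -3192 (Y = (2 + 5*(-27))*24 = (2 - 135)*24 = -133*24 = -3192)
252496/7507 + 411343/Y = 252496/7507 + 411343/(-3192) = 252496*(1/7507) + 411343*(-1/3192) = 252496/7507 - 411343/3192 = -2281984669/23962344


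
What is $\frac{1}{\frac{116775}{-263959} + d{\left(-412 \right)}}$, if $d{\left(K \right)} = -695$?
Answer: $- \frac{263959}{183568280} \approx -0.0014379$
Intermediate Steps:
$\frac{1}{\frac{116775}{-263959} + d{\left(-412 \right)}} = \frac{1}{\frac{116775}{-263959} - 695} = \frac{1}{116775 \left(- \frac{1}{263959}\right) - 695} = \frac{1}{- \frac{116775}{263959} - 695} = \frac{1}{- \frac{183568280}{263959}} = - \frac{263959}{183568280}$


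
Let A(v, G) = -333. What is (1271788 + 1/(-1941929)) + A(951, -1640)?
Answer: 2469075336694/1941929 ≈ 1.2715e+6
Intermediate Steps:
(1271788 + 1/(-1941929)) + A(951, -1640) = (1271788 + 1/(-1941929)) - 333 = (1271788 - 1/1941929) - 333 = 2469721999051/1941929 - 333 = 2469075336694/1941929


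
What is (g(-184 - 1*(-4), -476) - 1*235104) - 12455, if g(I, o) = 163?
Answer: -247396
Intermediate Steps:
(g(-184 - 1*(-4), -476) - 1*235104) - 12455 = (163 - 1*235104) - 12455 = (163 - 235104) - 12455 = -234941 - 12455 = -247396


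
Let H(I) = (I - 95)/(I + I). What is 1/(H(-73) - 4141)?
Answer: -73/302209 ≈ -0.00024155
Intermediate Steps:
H(I) = (-95 + I)/(2*I) (H(I) = (-95 + I)/((2*I)) = (-95 + I)*(1/(2*I)) = (-95 + I)/(2*I))
1/(H(-73) - 4141) = 1/((1/2)*(-95 - 73)/(-73) - 4141) = 1/((1/2)*(-1/73)*(-168) - 4141) = 1/(84/73 - 4141) = 1/(-302209/73) = -73/302209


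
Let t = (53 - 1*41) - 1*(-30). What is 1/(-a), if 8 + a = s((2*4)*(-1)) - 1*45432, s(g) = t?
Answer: 1/45398 ≈ 2.2027e-5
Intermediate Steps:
t = 42 (t = (53 - 41) + 30 = 12 + 30 = 42)
s(g) = 42
a = -45398 (a = -8 + (42 - 1*45432) = -8 + (42 - 45432) = -8 - 45390 = -45398)
1/(-a) = 1/(-1*(-45398)) = 1/45398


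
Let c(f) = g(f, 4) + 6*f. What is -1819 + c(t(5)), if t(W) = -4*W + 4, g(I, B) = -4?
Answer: -1919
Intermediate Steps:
t(W) = 4 - 4*W
c(f) = -4 + 6*f
-1819 + c(t(5)) = -1819 + (-4 + 6*(4 - 4*5)) = -1819 + (-4 + 6*(4 - 20)) = -1819 + (-4 + 6*(-16)) = -1819 + (-4 - 96) = -1819 - 100 = -1919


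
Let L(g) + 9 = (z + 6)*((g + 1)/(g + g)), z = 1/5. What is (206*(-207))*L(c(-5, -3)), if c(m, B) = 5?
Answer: 5628744/25 ≈ 2.2515e+5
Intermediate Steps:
z = ⅕ ≈ 0.20000
L(g) = -9 + 31*(1 + g)/(10*g) (L(g) = -9 + (⅕ + 6)*((g + 1)/(g + g)) = -9 + 31*((1 + g)/((2*g)))/5 = -9 + 31*((1 + g)*(1/(2*g)))/5 = -9 + 31*((1 + g)/(2*g))/5 = -9 + 31*(1 + g)/(10*g))
(206*(-207))*L(c(-5, -3)) = (206*(-207))*((⅒)*(31 - 59*5)/5) = -21321*(31 - 295)/(5*5) = -21321*(-264)/(5*5) = -42642*(-132/25) = 5628744/25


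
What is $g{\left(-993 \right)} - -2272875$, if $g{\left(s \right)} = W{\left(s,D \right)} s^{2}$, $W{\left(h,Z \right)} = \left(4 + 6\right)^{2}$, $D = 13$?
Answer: $100877775$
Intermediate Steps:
$W{\left(h,Z \right)} = 100$ ($W{\left(h,Z \right)} = 10^{2} = 100$)
$g{\left(s \right)} = 100 s^{2}$
$g{\left(-993 \right)} - -2272875 = 100 \left(-993\right)^{2} - -2272875 = 100 \cdot 986049 + 2272875 = 98604900 + 2272875 = 100877775$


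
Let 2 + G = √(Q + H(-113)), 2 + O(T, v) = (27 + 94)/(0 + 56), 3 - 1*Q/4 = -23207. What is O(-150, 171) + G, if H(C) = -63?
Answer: -103/56 + 19*√257 ≈ 302.75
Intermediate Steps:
Q = 92840 (Q = 12 - 4*(-23207) = 12 + 92828 = 92840)
O(T, v) = 9/56 (O(T, v) = -2 + (27 + 94)/(0 + 56) = -2 + 121/56 = 9/56)
G = -2 + 19*√257 (G = -2 + √(92840 - 63) = -2 + √92777 = -2 + 19*√257 ≈ 302.59)
O(-150, 171) + G = 9/56 + (-2 + 19*√257) = -103/56 + 19*√257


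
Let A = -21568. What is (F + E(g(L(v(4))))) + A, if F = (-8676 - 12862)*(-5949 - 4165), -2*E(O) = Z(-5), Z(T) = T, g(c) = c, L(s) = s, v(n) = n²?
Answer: 435627533/2 ≈ 2.1781e+8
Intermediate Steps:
E(O) = 5/2 (E(O) = -½*(-5) = 5/2)
F = 217835332 (F = -21538*(-10114) = 217835332)
(F + E(g(L(v(4))))) + A = (217835332 + 5/2) - 21568 = 435670669/2 - 21568 = 435627533/2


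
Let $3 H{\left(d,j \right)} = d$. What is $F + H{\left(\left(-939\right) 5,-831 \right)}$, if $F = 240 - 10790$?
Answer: $-12115$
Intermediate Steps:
$H{\left(d,j \right)} = \frac{d}{3}$
$F = -10550$ ($F = 240 - 10790 = -10550$)
$F + H{\left(\left(-939\right) 5,-831 \right)} = -10550 + \frac{\left(-939\right) 5}{3} = -10550 + \frac{1}{3} \left(-4695\right) = -10550 - 1565 = -12115$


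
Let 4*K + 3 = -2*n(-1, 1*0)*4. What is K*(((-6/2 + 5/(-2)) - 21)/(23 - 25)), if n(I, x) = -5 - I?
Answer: 1537/16 ≈ 96.063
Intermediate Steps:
K = 29/4 (K = -¾ + (-2*(-5 - 1*(-1))*4)/4 = -¾ + (-2*(-5 + 1)*4)/4 = -¾ + (-2*(-4)*4)/4 = -¾ + (8*4)/4 = -¾ + (¼)*32 = -¾ + 8 = 29/4 ≈ 7.2500)
K*(((-6/2 + 5/(-2)) - 21)/(23 - 25)) = 29*(((-6/2 + 5/(-2)) - 21)/(23 - 25))/4 = 29*(((-6*½ + 5*(-½)) - 21)/(-2))/4 = 29*(((-3 - 5/2) - 21)*(-½))/4 = 29*((-11/2 - 21)*(-½))/4 = 29*(-53/2*(-½))/4 = (29/4)*(53/4) = 1537/16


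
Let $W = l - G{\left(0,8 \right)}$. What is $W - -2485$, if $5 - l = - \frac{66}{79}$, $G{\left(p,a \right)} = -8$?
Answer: $\frac{197408}{79} \approx 2498.8$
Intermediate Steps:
$l = \frac{461}{79}$ ($l = 5 - - \frac{66}{79} = 5 + \frac{66}{79} = \frac{461}{79} \approx 5.8354$)
$W = \frac{1093}{79}$ ($W = \frac{461}{79} - -8 = \frac{461}{79} + 8 = \frac{1093}{79} \approx 13.835$)
$W - -2485 = \frac{1093}{79} - -2485 = \frac{1093}{79} + 2485 = \frac{197408}{79}$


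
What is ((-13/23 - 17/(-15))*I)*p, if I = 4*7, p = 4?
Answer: 21952/345 ≈ 63.629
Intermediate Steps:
I = 28
((-13/23 - 17/(-15))*I)*p = ((-13/23 - 17/(-15))*28)*4 = ((-13*1/23 - 17*(-1/15))*28)*4 = ((-13/23 + 17/15)*28)*4 = ((196/345)*28)*4 = (5488/345)*4 = 21952/345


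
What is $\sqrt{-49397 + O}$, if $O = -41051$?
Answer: $4 i \sqrt{5653} \approx 300.75 i$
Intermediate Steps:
$\sqrt{-49397 + O} = \sqrt{-49397 - 41051} = \sqrt{-90448} = 4 i \sqrt{5653}$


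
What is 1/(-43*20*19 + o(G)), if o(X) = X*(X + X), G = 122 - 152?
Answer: -1/14540 ≈ -6.8776e-5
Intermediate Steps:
G = -30
o(X) = 2*X² (o(X) = X*(2*X) = 2*X²)
1/(-43*20*19 + o(G)) = 1/(-43*20*19 + 2*(-30)²) = 1/(-860*19 + 2*900) = 1/(-16340 + 1800) = 1/(-14540) = -1/14540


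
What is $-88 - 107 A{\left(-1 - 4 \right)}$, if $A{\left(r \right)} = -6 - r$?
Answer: $19$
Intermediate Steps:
$-88 - 107 A{\left(-1 - 4 \right)} = -88 - 107 \left(-6 - \left(-1 - 4\right)\right) = -88 - 107 \left(-6 - -5\right) = -88 - 107 \left(-6 + 5\right) = -88 - -107 = -88 + 107 = 19$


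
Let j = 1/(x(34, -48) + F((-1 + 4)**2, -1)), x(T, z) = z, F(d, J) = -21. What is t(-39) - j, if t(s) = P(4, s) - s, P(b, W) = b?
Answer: 2968/69 ≈ 43.014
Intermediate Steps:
t(s) = 4 - s
j = -1/69 (j = 1/(-48 - 21) = 1/(-69) = -1/69 ≈ -0.014493)
t(-39) - j = (4 - 1*(-39)) - 1*(-1/69) = (4 + 39) + 1/69 = 43 + 1/69 = 2968/69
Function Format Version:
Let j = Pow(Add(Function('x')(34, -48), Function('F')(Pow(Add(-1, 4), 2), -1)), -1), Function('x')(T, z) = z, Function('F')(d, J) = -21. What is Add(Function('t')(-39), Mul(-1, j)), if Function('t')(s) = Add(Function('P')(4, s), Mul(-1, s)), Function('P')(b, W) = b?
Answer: Rational(2968, 69) ≈ 43.014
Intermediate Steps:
Function('t')(s) = Add(4, Mul(-1, s))
j = Rational(-1, 69) (j = Pow(Add(-48, -21), -1) = Pow(-69, -1) = Rational(-1, 69) ≈ -0.014493)
Add(Function('t')(-39), Mul(-1, j)) = Add(Add(4, Mul(-1, -39)), Mul(-1, Rational(-1, 69))) = Add(Add(4, 39), Rational(1, 69)) = Add(43, Rational(1, 69)) = Rational(2968, 69)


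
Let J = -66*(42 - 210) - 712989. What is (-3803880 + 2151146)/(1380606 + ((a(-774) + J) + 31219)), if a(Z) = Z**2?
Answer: -826367/654500 ≈ -1.2626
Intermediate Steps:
J = -701901 (J = -66*(-168) - 712989 = 11088 - 712989 = -701901)
(-3803880 + 2151146)/(1380606 + ((a(-774) + J) + 31219)) = (-3803880 + 2151146)/(1380606 + (((-774)**2 - 701901) + 31219)) = -1652734/(1380606 + ((599076 - 701901) + 31219)) = -1652734/(1380606 + (-102825 + 31219)) = -1652734/(1380606 - 71606) = -1652734/1309000 = -1652734*1/1309000 = -826367/654500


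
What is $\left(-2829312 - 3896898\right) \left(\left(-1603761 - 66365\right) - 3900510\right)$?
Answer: $37469267569560$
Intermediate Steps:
$\left(-2829312 - 3896898\right) \left(\left(-1603761 - 66365\right) - 3900510\right) = - 6726210 \left(\left(-1603761 - 66365\right) - 3900510\right) = - 6726210 \left(-1670126 - 3900510\right) = \left(-6726210\right) \left(-5570636\right) = 37469267569560$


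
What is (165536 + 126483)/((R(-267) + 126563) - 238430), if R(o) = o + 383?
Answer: -292019/111751 ≈ -2.6131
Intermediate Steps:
R(o) = 383 + o
(165536 + 126483)/((R(-267) + 126563) - 238430) = (165536 + 126483)/(((383 - 267) + 126563) - 238430) = 292019/((116 + 126563) - 238430) = 292019/(126679 - 238430) = 292019/(-111751) = 292019*(-1/111751) = -292019/111751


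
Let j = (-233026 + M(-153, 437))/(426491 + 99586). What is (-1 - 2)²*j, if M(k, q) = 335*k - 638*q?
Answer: -563087/58453 ≈ -9.6332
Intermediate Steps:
M(k, q) = -638*q + 335*k
j = -563087/526077 (j = (-233026 + (-638*437 + 335*(-153)))/(426491 + 99586) = (-233026 + (-278806 - 51255))/526077 = (-233026 - 330061)*(1/526077) = -563087*1/526077 = -563087/526077 ≈ -1.0704)
(-1 - 2)²*j = (-1 - 2)²*(-563087/526077) = (-3)²*(-563087/526077) = 9*(-563087/526077) = -563087/58453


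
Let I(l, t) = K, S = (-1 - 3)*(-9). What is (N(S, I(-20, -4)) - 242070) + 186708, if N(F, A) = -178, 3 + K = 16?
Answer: -55540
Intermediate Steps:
K = 13 (K = -3 + 16 = 13)
S = 36 (S = -4*(-9) = 36)
I(l, t) = 13
(N(S, I(-20, -4)) - 242070) + 186708 = (-178 - 242070) + 186708 = -242248 + 186708 = -55540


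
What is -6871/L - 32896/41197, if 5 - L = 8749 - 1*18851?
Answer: -615544459/416378079 ≈ -1.4783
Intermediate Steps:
L = 10107 (L = 5 - (8749 - 1*18851) = 5 - (8749 - 18851) = 5 - 1*(-10102) = 5 + 10102 = 10107)
-6871/L - 32896/41197 = -6871/10107 - 32896/41197 = -615544459/416378079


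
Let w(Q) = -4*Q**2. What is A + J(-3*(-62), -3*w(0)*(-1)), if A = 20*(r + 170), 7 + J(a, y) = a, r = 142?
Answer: 6419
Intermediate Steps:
J(a, y) = -7 + a
A = 6240 (A = 20*(142 + 170) = 20*312 = 6240)
A + J(-3*(-62), -3*w(0)*(-1)) = 6240 + (-7 - 3*(-62)) = 6240 + (-7 + 186) = 6240 + 179 = 6419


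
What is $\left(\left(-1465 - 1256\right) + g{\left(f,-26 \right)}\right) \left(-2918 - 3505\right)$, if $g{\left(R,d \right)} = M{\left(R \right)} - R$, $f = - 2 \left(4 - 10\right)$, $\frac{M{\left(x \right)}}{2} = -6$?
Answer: $17631135$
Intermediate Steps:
$M{\left(x \right)} = -12$ ($M{\left(x \right)} = 2 \left(-6\right) = -12$)
$f = 12$ ($f = - 2 \left(4 - 10\right) = \left(-2\right) \left(-6\right) = 12$)
$g{\left(R,d \right)} = -12 - R$
$\left(\left(-1465 - 1256\right) + g{\left(f,-26 \right)}\right) \left(-2918 - 3505\right) = \left(\left(-1465 - 1256\right) - 24\right) \left(-2918 - 3505\right) = \left(-2721 - 24\right) \left(-6423\right) = \left(-2745\right) \left(-6423\right) = 17631135$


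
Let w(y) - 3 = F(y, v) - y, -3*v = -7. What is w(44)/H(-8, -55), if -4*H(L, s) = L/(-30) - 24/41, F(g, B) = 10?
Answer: -19065/49 ≈ -389.08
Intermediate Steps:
v = 7/3 (v = -⅓*(-7) = 7/3 ≈ 2.3333)
w(y) = 13 - y (w(y) = 3 + (10 - y) = 13 - y)
H(L, s) = 6/41 + L/120 (H(L, s) = -(L/(-30) - 24/41)/4 = -(L*(-1/30) - 24*1/41)/4 = -(-L/30 - 24/41)/4 = -(-24/41 - L/30)/4 = 6/41 + L/120)
w(44)/H(-8, -55) = (13 - 1*44)/(6/41 + (1/120)*(-8)) = (13 - 44)/(6/41 - 1/15) = -31/49/615 = -31*615/49 = -19065/49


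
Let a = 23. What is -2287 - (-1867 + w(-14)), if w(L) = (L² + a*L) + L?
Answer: -280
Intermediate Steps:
w(L) = L² + 24*L (w(L) = (L² + 23*L) + L = L² + 24*L)
-2287 - (-1867 + w(-14)) = -2287 - (-1867 - 14*(24 - 14)) = -2287 - (-1867 - 14*10) = -2287 - (-1867 - 140) = -2287 - 1*(-2007) = -2287 + 2007 = -280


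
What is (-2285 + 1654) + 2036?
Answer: 1405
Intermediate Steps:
(-2285 + 1654) + 2036 = -631 + 2036 = 1405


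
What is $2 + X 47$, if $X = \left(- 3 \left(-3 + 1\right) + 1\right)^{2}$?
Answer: $2305$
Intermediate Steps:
$X = 49$ ($X = \left(\left(-3\right) \left(-2\right) + 1\right)^{2} = \left(6 + 1\right)^{2} = 7^{2} = 49$)
$2 + X 47 = 2 + 49 \cdot 47 = 2 + 2303 = 2305$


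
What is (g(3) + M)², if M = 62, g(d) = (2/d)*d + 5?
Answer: 4761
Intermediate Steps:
g(d) = 7 (g(d) = 2 + 5 = 7)
(g(3) + M)² = (7 + 62)² = 69² = 4761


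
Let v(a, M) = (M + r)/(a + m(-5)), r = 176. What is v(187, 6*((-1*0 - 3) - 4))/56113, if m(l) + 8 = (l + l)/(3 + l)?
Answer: 67/5162396 ≈ 1.2978e-5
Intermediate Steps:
m(l) = -8 + 2*l/(3 + l) (m(l) = -8 + (l + l)/(3 + l) = -8 + (2*l)/(3 + l) = -8 + 2*l/(3 + l))
v(a, M) = (176 + M)/(-3 + a) (v(a, M) = (M + 176)/(a + 6*(-4 - 1*(-5))/(3 - 5)) = (176 + M)/(a + 6*(-4 + 5)/(-2)) = (176 + M)/(a + 6*(-½)*1) = (176 + M)/(a - 3) = (176 + M)/(-3 + a))
v(187, 6*((-1*0 - 3) - 4))/56113 = ((176 + 6*((-1*0 - 3) - 4))/(-3 + 187))/56113 = ((176 + 6*((0 - 3) - 4))/184)*(1/56113) = ((176 + 6*(-3 - 4))/184)*(1/56113) = ((176 + 6*(-7))/184)*(1/56113) = ((176 - 42)/184)*(1/56113) = ((1/184)*134)*(1/56113) = (67/92)*(1/56113) = 67/5162396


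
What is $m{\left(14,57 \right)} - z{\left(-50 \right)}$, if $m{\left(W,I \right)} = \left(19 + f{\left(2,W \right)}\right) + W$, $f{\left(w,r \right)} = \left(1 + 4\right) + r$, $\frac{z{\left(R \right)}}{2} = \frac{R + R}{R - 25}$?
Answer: $\frac{148}{3} \approx 49.333$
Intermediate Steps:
$z{\left(R \right)} = \frac{4 R}{-25 + R}$ ($z{\left(R \right)} = 2 \frac{R + R}{R - 25} = 2 \frac{2 R}{-25 + R} = \frac{4 R}{-25 + R}$)
$f{\left(w,r \right)} = 5 + r$
$m{\left(W,I \right)} = 24 + 2 W$ ($m{\left(W,I \right)} = \left(19 + \left(5 + W\right)\right) + W = \left(24 + W\right) + W = 24 + 2 W$)
$m{\left(14,57 \right)} - z{\left(-50 \right)} = \left(24 + 2 \cdot 14\right) - 4 \left(-50\right) \frac{1}{-25 - 50} = \left(24 + 28\right) - 4 \left(-50\right) \frac{1}{-75} = 52 - 4 \left(-50\right) \left(- \frac{1}{75}\right) = 52 - \frac{8}{3} = \frac{148}{3}$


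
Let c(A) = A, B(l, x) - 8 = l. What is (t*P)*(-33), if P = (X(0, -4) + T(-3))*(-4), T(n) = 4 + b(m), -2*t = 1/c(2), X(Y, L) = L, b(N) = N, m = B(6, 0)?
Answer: -462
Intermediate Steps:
B(l, x) = 8 + l
m = 14 (m = 8 + 6 = 14)
t = -1/4 (t = -1/2/2 = -1/2*1/2 = -1/4 ≈ -0.25000)
T(n) = 18 (T(n) = 4 + 14 = 18)
P = -56 (P = (-4 + 18)*(-4) = 14*(-4) = -56)
(t*P)*(-33) = -1/4*(-56)*(-33) = 14*(-33) = -462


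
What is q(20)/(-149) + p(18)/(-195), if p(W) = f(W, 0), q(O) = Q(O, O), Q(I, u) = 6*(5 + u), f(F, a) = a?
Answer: -150/149 ≈ -1.0067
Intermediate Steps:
Q(I, u) = 30 + 6*u
q(O) = 30 + 6*O
p(W) = 0
q(20)/(-149) + p(18)/(-195) = (30 + 6*20)/(-149) + 0/(-195) = (30 + 120)*(-1/149) + 0*(-1/195) = 150*(-1/149) + 0 = -150/149 + 0 = -150/149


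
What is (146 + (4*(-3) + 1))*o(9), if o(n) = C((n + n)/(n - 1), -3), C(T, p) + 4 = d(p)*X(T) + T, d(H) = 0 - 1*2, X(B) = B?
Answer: -3375/4 ≈ -843.75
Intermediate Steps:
d(H) = -2 (d(H) = 0 - 2 = -2)
C(T, p) = -4 - T (C(T, p) = -4 + (-2*T + T) = -4 - T)
o(n) = -4 - 2*n/(-1 + n) (o(n) = -4 - (n + n)/(n - 1) = -4 - 2*n/(-1 + n))
(146 + (4*(-3) + 1))*o(9) = (146 + (4*(-3) + 1))*(2*(2 - 3*9)/(-1 + 9)) = (146 + (-12 + 1))*(2*(2 - 27)/8) = (146 - 11)*(2*(⅛)*(-25)) = 135*(-25/4) = -3375/4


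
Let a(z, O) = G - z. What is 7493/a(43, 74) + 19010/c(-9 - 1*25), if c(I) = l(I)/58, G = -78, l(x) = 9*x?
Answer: -67852519/18513 ≈ -3665.1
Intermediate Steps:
c(I) = 9*I/58 (c(I) = (9*I)/58 = (9*I)*(1/58) = 9*I/58)
a(z, O) = -78 - z
7493/a(43, 74) + 19010/c(-9 - 1*25) = 7493/(-78 - 1*43) + 19010/((9*(-9 - 1*25)/58)) = 7493/(-78 - 43) + 19010/((9*(-9 - 25)/58)) = 7493/(-121) + 19010/(((9/58)*(-34))) = 7493*(-1/121) + 19010/(-153/29) = -7493/121 + 19010*(-29/153) = -7493/121 - 551290/153 = -67852519/18513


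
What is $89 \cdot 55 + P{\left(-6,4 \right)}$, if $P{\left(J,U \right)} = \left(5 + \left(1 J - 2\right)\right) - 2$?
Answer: $4890$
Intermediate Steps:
$P{\left(J,U \right)} = 1 + J$ ($P{\left(J,U \right)} = \left(5 + \left(J - 2\right)\right) - 2 = \left(5 + \left(-2 + J\right)\right) - 2 = \left(3 + J\right) - 2 = 1 + J$)
$89 \cdot 55 + P{\left(-6,4 \right)} = 89 \cdot 55 + \left(1 - 6\right) = 4895 - 5 = 4890$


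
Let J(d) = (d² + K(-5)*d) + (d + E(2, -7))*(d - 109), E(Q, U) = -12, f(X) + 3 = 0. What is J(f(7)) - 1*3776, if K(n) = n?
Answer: -2072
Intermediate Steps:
f(X) = -3 (f(X) = -3 + 0 = -3)
J(d) = d² - 5*d + (-109 + d)*(-12 + d) (J(d) = (d² - 5*d) + (d - 12)*(d - 109) = (d² - 5*d) + (-12 + d)*(-109 + d) = (d² - 5*d) + (-109 + d)*(-12 + d) = d² - 5*d + (-109 + d)*(-12 + d))
J(f(7)) - 1*3776 = (1308 - 126*(-3) + 2*(-3)²) - 1*3776 = (1308 + 378 + 2*9) - 3776 = (1308 + 378 + 18) - 3776 = 1704 - 3776 = -2072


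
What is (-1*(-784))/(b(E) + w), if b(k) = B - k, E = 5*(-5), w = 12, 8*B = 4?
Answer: 1568/75 ≈ 20.907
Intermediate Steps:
B = 1/2 (B = (1/8)*4 = 1/2 ≈ 0.50000)
E = -25
b(k) = 1/2 - k
(-1*(-784))/(b(E) + w) = (-1*(-784))/((1/2 - 1*(-25)) + 12) = 784/((1/2 + 25) + 12) = 784/(51/2 + 12) = 784/(75/2) = (2/75)*784 = 1568/75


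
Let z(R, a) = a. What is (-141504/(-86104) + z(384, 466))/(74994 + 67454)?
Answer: 2516623/766583912 ≈ 0.0032829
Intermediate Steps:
(-141504/(-86104) + z(384, 466))/(74994 + 67454) = (-141504/(-86104) + 466)/(74994 + 67454) = (-141504*(-1/86104) + 466)/142448 = (17688/10763 + 466)*(1/142448) = (5033246/10763)*(1/142448) = 2516623/766583912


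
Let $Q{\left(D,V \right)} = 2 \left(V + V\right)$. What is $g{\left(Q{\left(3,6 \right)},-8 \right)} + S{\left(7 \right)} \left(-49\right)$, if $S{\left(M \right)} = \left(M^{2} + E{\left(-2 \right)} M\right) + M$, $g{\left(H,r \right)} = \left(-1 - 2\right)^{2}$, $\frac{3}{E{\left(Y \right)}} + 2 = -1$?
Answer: $-2392$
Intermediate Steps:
$E{\left(Y \right)} = -1$ ($E{\left(Y \right)} = \frac{3}{-2 - 1} = \frac{3}{-3} = 3 \left(- \frac{1}{3}\right) = -1$)
$Q{\left(D,V \right)} = 4 V$ ($Q{\left(D,V \right)} = 2 \cdot 2 V = 4 V$)
$g{\left(H,r \right)} = 9$ ($g{\left(H,r \right)} = \left(-3\right)^{2} = 9$)
$S{\left(M \right)} = M^{2}$ ($S{\left(M \right)} = \left(M^{2} - M\right) + M = M^{2}$)
$g{\left(Q{\left(3,6 \right)},-8 \right)} + S{\left(7 \right)} \left(-49\right) = 9 + 7^{2} \left(-49\right) = 9 + 49 \left(-49\right) = 9 - 2401 = -2392$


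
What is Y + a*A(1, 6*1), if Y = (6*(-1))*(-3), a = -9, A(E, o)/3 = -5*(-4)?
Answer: -522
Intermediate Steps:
A(E, o) = 60 (A(E, o) = 3*(-5*(-4)) = 3*20 = 60)
Y = 18 (Y = -6*(-3) = 18)
Y + a*A(1, 6*1) = 18 - 9*60 = 18 - 540 = -522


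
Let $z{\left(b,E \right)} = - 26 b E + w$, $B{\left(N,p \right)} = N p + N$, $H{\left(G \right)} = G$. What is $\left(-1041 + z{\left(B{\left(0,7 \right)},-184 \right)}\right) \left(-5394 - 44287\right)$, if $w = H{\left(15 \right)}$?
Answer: $50972706$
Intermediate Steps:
$B{\left(N,p \right)} = N + N p$
$w = 15$
$z{\left(b,E \right)} = 15 - 26 E b$ ($z{\left(b,E \right)} = - 26 b E + 15 = - 26 E b + 15 = 15 - 26 E b$)
$\left(-1041 + z{\left(B{\left(0,7 \right)},-184 \right)}\right) \left(-5394 - 44287\right) = \left(-1041 + \left(15 - - 4784 \cdot 0 \left(1 + 7\right)\right)\right) \left(-5394 - 44287\right) = \left(-1041 + \left(15 - - 4784 \cdot 0 \cdot 8\right)\right) \left(-49681\right) = \left(-1041 + \left(15 - \left(-4784\right) 0\right)\right) \left(-49681\right) = \left(-1041 + \left(15 + 0\right)\right) \left(-49681\right) = \left(-1041 + 15\right) \left(-49681\right) = \left(-1026\right) \left(-49681\right) = 50972706$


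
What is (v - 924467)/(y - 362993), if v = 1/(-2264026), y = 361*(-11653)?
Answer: 697672441381/3448659492292 ≈ 0.20230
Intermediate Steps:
y = -4206733
v = -1/2264026 ≈ -4.4169e-7
(v - 924467)/(y - 362993) = (-1/2264026 - 924467)/(-4206733 - 362993) = -2093017324143/2264026/(-4569726) = -2093017324143/2264026*(-1/4569726) = 697672441381/3448659492292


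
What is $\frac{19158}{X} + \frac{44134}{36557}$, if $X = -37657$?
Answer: $\frac{961595032}{1376626949} \approx 0.69851$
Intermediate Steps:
$\frac{19158}{X} + \frac{44134}{36557} = \frac{19158}{-37657} + \frac{44134}{36557} = 19158 \left(- \frac{1}{37657}\right) + 44134 \cdot \frac{1}{36557} = - \frac{19158}{37657} + \frac{44134}{36557} = \frac{961595032}{1376626949}$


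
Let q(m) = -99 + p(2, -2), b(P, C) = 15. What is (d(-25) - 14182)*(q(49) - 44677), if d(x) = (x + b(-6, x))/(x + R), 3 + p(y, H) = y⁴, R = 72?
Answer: 29837404332/47 ≈ 6.3484e+8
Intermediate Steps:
p(y, H) = -3 + y⁴
d(x) = (15 + x)/(72 + x) (d(x) = (x + 15)/(x + 72) = (15 + x)/(72 + x))
q(m) = -86 (q(m) = -99 + (-3 + 2⁴) = -99 + (-3 + 16) = -99 + 13 = -86)
(d(-25) - 14182)*(q(49) - 44677) = ((15 - 25)/(72 - 25) - 14182)*(-86 - 44677) = (-10/47 - 14182)*(-44763) = -666564/47*(-44763) = 29837404332/47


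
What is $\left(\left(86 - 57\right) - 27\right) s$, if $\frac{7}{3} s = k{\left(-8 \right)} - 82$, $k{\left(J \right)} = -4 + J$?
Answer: $- \frac{564}{7} \approx -80.571$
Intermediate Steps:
$s = - \frac{282}{7}$ ($s = \frac{3 \left(\left(-4 - 8\right) - 82\right)}{7} = \frac{3 \left(-12 - 82\right)}{7} = \frac{3}{7} \left(-94\right) = - \frac{282}{7} \approx -40.286$)
$\left(\left(86 - 57\right) - 27\right) s = \left(\left(86 - 57\right) - 27\right) \left(- \frac{282}{7}\right) = \left(29 - 27\right) \left(- \frac{282}{7}\right) = 2 \left(- \frac{282}{7}\right) = - \frac{564}{7}$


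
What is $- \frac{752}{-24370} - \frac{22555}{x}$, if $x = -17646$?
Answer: $\frac{281467571}{215016510} \approx 1.3091$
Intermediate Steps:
$- \frac{752}{-24370} - \frac{22555}{x} = - \frac{752}{-24370} - \frac{22555}{-17646} = \left(-752\right) \left(- \frac{1}{24370}\right) - - \frac{22555}{17646} = \frac{376}{12185} + \frac{22555}{17646} = \frac{281467571}{215016510}$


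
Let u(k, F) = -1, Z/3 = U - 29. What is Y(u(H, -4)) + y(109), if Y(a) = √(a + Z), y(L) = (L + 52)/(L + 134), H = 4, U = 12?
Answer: 161/243 + 2*I*√13 ≈ 0.66255 + 7.2111*I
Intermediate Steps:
y(L) = (52 + L)/(134 + L)
Z = -51 (Z = 3*(12 - 29) = 3*(-17) = -51)
Y(a) = √(-51 + a) (Y(a) = √(a - 51) = √(-51 + a))
Y(u(H, -4)) + y(109) = √(-51 - 1) + (52 + 109)/(134 + 109) = √(-52) + 161/243 = 2*I*√13 + (1/243)*161 = 2*I*√13 + 161/243 = 161/243 + 2*I*√13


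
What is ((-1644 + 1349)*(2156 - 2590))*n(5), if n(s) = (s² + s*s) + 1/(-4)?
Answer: 12738985/2 ≈ 6.3695e+6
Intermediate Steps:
n(s) = -¼ + 2*s² (n(s) = (s² + s²) - ¼ = 2*s² - ¼ = -¼ + 2*s²)
((-1644 + 1349)*(2156 - 2590))*n(5) = ((-1644 + 1349)*(2156 - 2590))*(-¼ + 2*5²) = (-295*(-434))*(-¼ + 2*25) = 128030*(-¼ + 50) = 128030*(199/4) = 12738985/2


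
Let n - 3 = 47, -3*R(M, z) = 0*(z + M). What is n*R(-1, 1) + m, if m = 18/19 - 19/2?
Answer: -325/38 ≈ -8.5526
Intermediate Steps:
m = -325/38 (m = 18*(1/19) - 19*½ = 18/19 - 19/2 = -325/38 ≈ -8.5526)
R(M, z) = 0 (R(M, z) = -0*(z + M) = -0*(M + z) = -⅓*0 = 0)
n = 50 (n = 3 + 47 = 50)
n*R(-1, 1) + m = 50*0 - 325/38 = 0 - 325/38 = -325/38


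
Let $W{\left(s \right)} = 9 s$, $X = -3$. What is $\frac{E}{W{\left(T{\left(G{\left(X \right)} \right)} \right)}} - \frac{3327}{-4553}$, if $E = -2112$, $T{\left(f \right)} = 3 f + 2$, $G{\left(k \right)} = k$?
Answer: $\frac{3275179}{95613} \approx 34.255$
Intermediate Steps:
$T{\left(f \right)} = 2 + 3 f$
$\frac{E}{W{\left(T{\left(G{\left(X \right)} \right)} \right)}} - \frac{3327}{-4553} = - \frac{2112}{9 \left(2 + 3 \left(-3\right)\right)} - \frac{3327}{-4553} = - \frac{2112}{9 \left(2 - 9\right)} - - \frac{3327}{4553} = - \frac{2112}{9 \left(-7\right)} + \frac{3327}{4553} = - \frac{2112}{-63} + \frac{3327}{4553} = \left(-2112\right) \left(- \frac{1}{63}\right) + \frac{3327}{4553} = \frac{704}{21} + \frac{3327}{4553} = \frac{3275179}{95613}$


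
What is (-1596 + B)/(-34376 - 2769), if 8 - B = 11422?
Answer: 2602/7429 ≈ 0.35025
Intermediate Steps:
B = -11414 (B = 8 - 1*11422 = 8 - 11422 = -11414)
(-1596 + B)/(-34376 - 2769) = (-1596 - 11414)/(-34376 - 2769) = -13010/(-37145) = -13010*(-1/37145) = 2602/7429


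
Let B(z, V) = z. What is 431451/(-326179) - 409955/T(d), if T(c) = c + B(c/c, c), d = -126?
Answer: 26732956114/8154475 ≈ 3278.3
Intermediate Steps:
T(c) = 1 + c (T(c) = c + c/c = c + 1 = 1 + c)
431451/(-326179) - 409955/T(d) = 431451/(-326179) - 409955/(1 - 126) = 431451*(-1/326179) - 409955/(-125) = -431451/326179 - 409955*(-1/125) = -431451/326179 + 81991/25 = 26732956114/8154475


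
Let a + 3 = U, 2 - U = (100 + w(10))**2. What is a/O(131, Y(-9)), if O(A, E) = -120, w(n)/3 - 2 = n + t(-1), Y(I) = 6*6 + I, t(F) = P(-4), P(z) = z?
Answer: 15377/120 ≈ 128.14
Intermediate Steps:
t(F) = -4
Y(I) = 36 + I
w(n) = -6 + 3*n (w(n) = 6 + 3*(n - 4) = 6 + 3*(-4 + n) = 6 + (-12 + 3*n) = -6 + 3*n)
U = -15374 (U = 2 - (100 + (-6 + 3*10))**2 = 2 - (100 + (-6 + 30))**2 = 2 - (100 + 24)**2 = 2 - 1*124**2 = 2 - 1*15376 = 2 - 15376 = -15374)
a = -15377 (a = -3 - 15374 = -15377)
a/O(131, Y(-9)) = -15377/(-120) = -15377*(-1/120) = 15377/120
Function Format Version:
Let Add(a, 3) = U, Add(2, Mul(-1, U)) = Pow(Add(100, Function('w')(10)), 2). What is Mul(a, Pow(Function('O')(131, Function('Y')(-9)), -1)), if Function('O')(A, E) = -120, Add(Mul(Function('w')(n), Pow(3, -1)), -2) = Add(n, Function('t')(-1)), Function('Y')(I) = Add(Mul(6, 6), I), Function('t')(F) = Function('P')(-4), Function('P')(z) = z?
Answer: Rational(15377, 120) ≈ 128.14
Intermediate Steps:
Function('t')(F) = -4
Function('Y')(I) = Add(36, I)
Function('w')(n) = Add(-6, Mul(3, n)) (Function('w')(n) = Add(6, Mul(3, Add(n, -4))) = Add(6, Mul(3, Add(-4, n))) = Add(6, Add(-12, Mul(3, n))) = Add(-6, Mul(3, n)))
U = -15374 (U = Add(2, Mul(-1, Pow(Add(100, Add(-6, Mul(3, 10))), 2))) = Add(2, Mul(-1, Pow(Add(100, Add(-6, 30)), 2))) = Add(2, Mul(-1, Pow(Add(100, 24), 2))) = Add(2, Mul(-1, Pow(124, 2))) = Add(2, Mul(-1, 15376)) = Add(2, -15376) = -15374)
a = -15377 (a = Add(-3, -15374) = -15377)
Mul(a, Pow(Function('O')(131, Function('Y')(-9)), -1)) = Mul(-15377, Pow(-120, -1)) = Mul(-15377, Rational(-1, 120)) = Rational(15377, 120)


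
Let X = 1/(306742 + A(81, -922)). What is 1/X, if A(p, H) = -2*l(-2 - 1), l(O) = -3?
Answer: 306748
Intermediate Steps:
A(p, H) = 6 (A(p, H) = -2*(-3) = 6)
X = 1/306748 (X = 1/(306742 + 6) = 1/306748 ≈ 3.2600e-6)
1/X = 1/(1/306748) = 306748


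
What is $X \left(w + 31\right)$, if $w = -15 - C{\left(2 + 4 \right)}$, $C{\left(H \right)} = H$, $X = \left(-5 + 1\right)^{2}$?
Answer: $160$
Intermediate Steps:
$X = 16$ ($X = \left(-4\right)^{2} = 16$)
$w = -21$ ($w = -15 - \left(2 + 4\right) = -15 - 6 = -21$)
$X \left(w + 31\right) = 16 \left(-21 + 31\right) = 16 \cdot 10 = 160$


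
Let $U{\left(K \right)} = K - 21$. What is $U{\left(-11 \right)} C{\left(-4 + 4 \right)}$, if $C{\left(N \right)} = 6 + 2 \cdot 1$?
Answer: $-256$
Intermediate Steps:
$U{\left(K \right)} = -21 + K$
$C{\left(N \right)} = 8$ ($C{\left(N \right)} = 6 + 2 = 8$)
$U{\left(-11 \right)} C{\left(-4 + 4 \right)} = \left(-21 - 11\right) 8 = \left(-32\right) 8 = -256$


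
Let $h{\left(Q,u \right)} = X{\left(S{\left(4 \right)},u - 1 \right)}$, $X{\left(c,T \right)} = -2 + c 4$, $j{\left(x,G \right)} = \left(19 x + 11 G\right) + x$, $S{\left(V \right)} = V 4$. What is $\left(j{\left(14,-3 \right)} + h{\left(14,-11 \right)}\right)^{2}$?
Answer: $95481$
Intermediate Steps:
$S{\left(V \right)} = 4 V$
$j{\left(x,G \right)} = 11 G + 20 x$ ($j{\left(x,G \right)} = \left(11 G + 19 x\right) + x = 11 G + 20 x$)
$X{\left(c,T \right)} = -2 + 4 c$
$h{\left(Q,u \right)} = 62$ ($h{\left(Q,u \right)} = -2 + 4 \cdot 4 \cdot 4 = -2 + 4 \cdot 16 = -2 + 64 = 62$)
$\left(j{\left(14,-3 \right)} + h{\left(14,-11 \right)}\right)^{2} = \left(\left(11 \left(-3\right) + 20 \cdot 14\right) + 62\right)^{2} = \left(\left(-33 + 280\right) + 62\right)^{2} = \left(247 + 62\right)^{2} = 309^{2} = 95481$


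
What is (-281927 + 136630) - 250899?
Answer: -396196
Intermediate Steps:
(-281927 + 136630) - 250899 = -145297 - 250899 = -396196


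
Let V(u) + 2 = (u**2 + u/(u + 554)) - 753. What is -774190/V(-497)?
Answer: -44128830/14035981 ≈ -3.1440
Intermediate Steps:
V(u) = -755 + u**2 + u/(554 + u) (V(u) = -2 + ((u**2 + u/(u + 554)) - 753) = -2 + ((u**2 + u/(554 + u)) - 753) = -2 + (-753 + u**2 + u/(554 + u)) = -755 + u**2 + u/(554 + u))
-774190/V(-497) = -774190*(554 - 497)/(-418270 + (-497)**3 - 754*(-497) + 554*(-497)**2) = -774190*57/(-418270 - 122763473 + 374738 + 554*247009) = -774190*57/(-418270 - 122763473 + 374738 + 136842986) = -774190/((1/57)*14035981) = -774190/14035981/57 = -774190*57/14035981 = -44128830/14035981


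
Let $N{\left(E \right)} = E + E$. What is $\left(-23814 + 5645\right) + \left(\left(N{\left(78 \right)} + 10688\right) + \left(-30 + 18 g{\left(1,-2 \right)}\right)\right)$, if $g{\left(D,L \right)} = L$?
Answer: $-7391$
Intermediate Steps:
$N{\left(E \right)} = 2 E$
$\left(-23814 + 5645\right) + \left(\left(N{\left(78 \right)} + 10688\right) + \left(-30 + 18 g{\left(1,-2 \right)}\right)\right) = \left(-23814 + 5645\right) + \left(\left(2 \cdot 78 + 10688\right) + \left(-30 + 18 \left(-2\right)\right)\right) = -18169 + \left(\left(156 + 10688\right) - 66\right) = -18169 + \left(10844 - 66\right) = -18169 + 10778 = -7391$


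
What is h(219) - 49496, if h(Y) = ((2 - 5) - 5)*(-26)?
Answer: -49288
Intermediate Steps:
h(Y) = 208 (h(Y) = (-3 - 5)*(-26) = -8*(-26) = 208)
h(219) - 49496 = 208 - 49496 = -49288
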